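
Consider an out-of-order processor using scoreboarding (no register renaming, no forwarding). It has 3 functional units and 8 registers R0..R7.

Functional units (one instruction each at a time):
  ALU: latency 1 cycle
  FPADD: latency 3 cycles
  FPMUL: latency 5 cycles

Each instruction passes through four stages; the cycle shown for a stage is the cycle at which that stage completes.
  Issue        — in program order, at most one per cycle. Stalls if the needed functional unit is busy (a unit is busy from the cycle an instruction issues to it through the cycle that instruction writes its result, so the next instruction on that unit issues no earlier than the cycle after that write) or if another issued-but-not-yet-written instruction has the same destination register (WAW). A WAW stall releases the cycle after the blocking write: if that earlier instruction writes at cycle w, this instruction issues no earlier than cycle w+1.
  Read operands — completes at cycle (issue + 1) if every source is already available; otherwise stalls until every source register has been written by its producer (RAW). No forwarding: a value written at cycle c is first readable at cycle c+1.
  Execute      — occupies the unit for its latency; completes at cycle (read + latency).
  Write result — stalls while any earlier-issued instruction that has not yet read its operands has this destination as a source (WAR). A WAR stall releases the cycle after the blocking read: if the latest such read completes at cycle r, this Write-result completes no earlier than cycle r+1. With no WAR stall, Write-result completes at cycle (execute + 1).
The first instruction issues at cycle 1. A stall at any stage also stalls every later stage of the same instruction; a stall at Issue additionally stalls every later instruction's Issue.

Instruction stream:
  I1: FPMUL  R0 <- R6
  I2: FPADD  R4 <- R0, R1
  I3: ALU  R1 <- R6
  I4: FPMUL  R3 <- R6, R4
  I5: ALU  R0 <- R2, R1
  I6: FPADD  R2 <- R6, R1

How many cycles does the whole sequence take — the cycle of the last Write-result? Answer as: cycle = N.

[I1] 1/2/7/8
[I2] 2/9/12/13  (RAW R0: wait I1 write@8)
[I3] 3/4/5/10  (WAR R1: wait I2 read@9)
[I4] 9/14/19/20  (struct: FPMUL busy until I1 writes@8; RAW R4: wait I2 write@13)
[I5] 11/12/13/14  (struct: ALU busy until I3 writes@10)
[I6] 14/15/18/19  (struct: FPADD busy until I2 writes@13)

cycle = 20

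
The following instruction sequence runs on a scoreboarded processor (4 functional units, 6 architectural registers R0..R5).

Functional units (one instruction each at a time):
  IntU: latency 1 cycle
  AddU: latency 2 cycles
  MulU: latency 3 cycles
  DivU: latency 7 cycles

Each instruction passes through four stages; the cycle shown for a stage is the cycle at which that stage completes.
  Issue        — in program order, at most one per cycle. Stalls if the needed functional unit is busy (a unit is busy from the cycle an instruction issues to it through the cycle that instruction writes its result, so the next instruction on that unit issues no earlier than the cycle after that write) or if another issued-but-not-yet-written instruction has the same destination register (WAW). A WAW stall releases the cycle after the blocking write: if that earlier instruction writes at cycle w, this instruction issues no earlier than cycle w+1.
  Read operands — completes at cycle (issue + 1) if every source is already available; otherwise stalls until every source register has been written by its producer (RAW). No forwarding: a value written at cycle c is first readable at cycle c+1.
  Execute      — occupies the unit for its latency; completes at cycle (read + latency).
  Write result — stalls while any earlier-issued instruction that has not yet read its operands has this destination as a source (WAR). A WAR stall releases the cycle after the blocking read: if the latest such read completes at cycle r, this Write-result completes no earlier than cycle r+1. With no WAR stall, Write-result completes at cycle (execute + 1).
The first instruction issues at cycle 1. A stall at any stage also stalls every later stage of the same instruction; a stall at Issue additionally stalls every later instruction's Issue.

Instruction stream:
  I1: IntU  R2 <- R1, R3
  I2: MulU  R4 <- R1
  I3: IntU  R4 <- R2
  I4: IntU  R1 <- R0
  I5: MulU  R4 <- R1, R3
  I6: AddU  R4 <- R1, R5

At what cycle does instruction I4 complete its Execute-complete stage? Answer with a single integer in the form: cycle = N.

cycle = 14

c1: I1 issues→IntU
c2: I1 reads; I2 issues→MulU
c3: I1 exec-done; I2 reads
c4: I1 writes R2
c6: I2 exec-done
c7: I2 writes R4
c8: I3 issues→IntU
c9: I3 reads
c10: I3 exec-done
c11: I3 writes R4
c12: I4 issues→IntU
c13: I4 reads; I5 issues→MulU
c14: I4 exec-done
c15: I4 writes R1
c16: I5 reads
c19: I5 exec-done
c20: I5 writes R4
c21: I6 issues→AddU
c22: I6 reads
c24: I6 exec-done
c25: I6 writes R4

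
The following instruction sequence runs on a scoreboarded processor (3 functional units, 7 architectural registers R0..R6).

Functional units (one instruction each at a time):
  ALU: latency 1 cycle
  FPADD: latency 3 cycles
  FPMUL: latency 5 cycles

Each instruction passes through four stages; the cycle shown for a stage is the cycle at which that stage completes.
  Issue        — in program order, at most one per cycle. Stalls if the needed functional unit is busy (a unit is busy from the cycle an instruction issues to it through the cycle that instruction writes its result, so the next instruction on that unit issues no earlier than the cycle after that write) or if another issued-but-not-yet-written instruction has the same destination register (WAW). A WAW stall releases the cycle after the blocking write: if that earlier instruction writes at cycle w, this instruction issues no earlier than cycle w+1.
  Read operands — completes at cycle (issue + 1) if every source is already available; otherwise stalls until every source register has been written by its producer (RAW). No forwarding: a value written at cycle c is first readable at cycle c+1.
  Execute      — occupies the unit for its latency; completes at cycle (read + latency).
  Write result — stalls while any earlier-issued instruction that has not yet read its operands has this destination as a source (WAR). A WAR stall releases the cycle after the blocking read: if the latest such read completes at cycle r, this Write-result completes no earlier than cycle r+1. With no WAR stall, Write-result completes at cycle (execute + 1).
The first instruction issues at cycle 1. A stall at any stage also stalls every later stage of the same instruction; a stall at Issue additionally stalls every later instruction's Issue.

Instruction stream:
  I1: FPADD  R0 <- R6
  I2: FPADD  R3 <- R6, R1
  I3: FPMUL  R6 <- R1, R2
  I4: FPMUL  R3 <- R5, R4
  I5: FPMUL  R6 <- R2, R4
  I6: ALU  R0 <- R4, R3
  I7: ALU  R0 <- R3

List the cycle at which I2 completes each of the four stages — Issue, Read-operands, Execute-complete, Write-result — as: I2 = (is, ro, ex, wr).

[I1] 1/2/5/6
[I2] 7/8/11/12  (struct: FPADD busy until I1 writes@6)
[I3] 8/9/14/15
[I4] 16/17/22/23  (struct: FPMUL busy until I3 writes@15)
[I5] 24/25/30/31  (struct: FPMUL busy until I4 writes@23)
[I6] 25/26/27/28
[I7] 29/30/31/32  (struct: ALU busy until I6 writes@28)

I2 = (7, 8, 11, 12)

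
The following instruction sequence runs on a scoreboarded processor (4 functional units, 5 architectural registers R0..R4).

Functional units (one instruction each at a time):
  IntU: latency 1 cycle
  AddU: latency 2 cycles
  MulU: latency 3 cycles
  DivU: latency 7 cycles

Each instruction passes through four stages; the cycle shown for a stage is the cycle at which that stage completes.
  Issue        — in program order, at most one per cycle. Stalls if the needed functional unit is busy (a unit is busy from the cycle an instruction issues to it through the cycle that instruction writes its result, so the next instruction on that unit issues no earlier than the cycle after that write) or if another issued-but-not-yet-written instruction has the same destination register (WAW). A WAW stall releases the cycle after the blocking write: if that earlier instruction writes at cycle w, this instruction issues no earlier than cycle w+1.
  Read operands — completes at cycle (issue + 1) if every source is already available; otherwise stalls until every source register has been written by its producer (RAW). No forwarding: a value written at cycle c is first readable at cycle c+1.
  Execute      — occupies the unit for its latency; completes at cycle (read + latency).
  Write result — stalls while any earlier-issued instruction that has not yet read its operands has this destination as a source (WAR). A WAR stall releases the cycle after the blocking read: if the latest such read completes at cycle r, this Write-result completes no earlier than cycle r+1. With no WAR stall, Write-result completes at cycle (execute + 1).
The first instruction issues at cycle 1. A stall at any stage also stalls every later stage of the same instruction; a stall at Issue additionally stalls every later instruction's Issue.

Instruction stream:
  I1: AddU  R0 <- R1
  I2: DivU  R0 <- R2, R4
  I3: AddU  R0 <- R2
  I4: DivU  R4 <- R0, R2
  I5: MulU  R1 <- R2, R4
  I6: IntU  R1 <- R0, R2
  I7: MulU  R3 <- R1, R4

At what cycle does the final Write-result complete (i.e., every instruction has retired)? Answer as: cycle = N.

cycle = 43

I1  is:1  ro:2  ex:4  wr:5
I2  is:6  ro:7  ex:14  wr:15  — WAW R0: wait I1 write@5
I3  is:16  ro:17  ex:19  wr:20  — WAW R0: wait I2 write@15
I4  is:17  ro:21  ex:28  wr:29  — RAW R0: wait I3 write@20
I5  is:18  ro:30  ex:33  wr:34  — RAW R4: wait I4 write@29
I6  is:35  ro:36  ex:37  wr:38  — WAW R1: wait I5 write@34
I7  is:36  ro:39  ex:42  wr:43  — RAW R1: wait I6 write@38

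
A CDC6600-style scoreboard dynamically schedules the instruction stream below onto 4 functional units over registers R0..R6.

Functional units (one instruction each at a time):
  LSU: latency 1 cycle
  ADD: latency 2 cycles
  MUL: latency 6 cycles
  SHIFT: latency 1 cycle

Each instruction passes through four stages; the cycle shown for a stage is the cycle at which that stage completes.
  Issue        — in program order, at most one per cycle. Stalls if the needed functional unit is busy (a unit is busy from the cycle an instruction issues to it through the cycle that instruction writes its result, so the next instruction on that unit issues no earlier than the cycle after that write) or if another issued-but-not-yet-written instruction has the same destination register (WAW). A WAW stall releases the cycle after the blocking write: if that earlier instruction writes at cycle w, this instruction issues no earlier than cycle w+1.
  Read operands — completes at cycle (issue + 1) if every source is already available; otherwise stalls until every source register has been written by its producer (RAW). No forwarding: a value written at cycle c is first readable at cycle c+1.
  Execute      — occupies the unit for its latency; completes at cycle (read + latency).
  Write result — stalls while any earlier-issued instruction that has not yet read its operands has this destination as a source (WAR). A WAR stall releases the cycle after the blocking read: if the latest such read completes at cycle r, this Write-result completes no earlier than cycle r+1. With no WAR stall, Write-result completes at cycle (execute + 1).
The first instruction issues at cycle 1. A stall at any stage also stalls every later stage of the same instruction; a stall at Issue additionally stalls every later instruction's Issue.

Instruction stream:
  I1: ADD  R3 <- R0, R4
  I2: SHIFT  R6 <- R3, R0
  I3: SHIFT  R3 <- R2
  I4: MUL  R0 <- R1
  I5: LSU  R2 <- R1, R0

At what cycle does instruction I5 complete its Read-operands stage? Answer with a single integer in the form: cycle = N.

cycle = 19

[1] issue I1 (ADD)
[2] I1 read-ops, issue I2 (SHIFT)
[4] I1 finished on ADD
[5] I1→R3
[6] I2 read-ops
[7] I2 finished on SHIFT
[8] I2→R6
[9] issue I3 (SHIFT)
[10] I3 read-ops, issue I4 (MUL)
[11] I3 finished on SHIFT, I4 read-ops, issue I5 (LSU)
[12] I3→R3
[17] I4 finished on MUL
[18] I4→R0
[19] I5 read-ops
[20] I5 finished on LSU
[21] I5→R2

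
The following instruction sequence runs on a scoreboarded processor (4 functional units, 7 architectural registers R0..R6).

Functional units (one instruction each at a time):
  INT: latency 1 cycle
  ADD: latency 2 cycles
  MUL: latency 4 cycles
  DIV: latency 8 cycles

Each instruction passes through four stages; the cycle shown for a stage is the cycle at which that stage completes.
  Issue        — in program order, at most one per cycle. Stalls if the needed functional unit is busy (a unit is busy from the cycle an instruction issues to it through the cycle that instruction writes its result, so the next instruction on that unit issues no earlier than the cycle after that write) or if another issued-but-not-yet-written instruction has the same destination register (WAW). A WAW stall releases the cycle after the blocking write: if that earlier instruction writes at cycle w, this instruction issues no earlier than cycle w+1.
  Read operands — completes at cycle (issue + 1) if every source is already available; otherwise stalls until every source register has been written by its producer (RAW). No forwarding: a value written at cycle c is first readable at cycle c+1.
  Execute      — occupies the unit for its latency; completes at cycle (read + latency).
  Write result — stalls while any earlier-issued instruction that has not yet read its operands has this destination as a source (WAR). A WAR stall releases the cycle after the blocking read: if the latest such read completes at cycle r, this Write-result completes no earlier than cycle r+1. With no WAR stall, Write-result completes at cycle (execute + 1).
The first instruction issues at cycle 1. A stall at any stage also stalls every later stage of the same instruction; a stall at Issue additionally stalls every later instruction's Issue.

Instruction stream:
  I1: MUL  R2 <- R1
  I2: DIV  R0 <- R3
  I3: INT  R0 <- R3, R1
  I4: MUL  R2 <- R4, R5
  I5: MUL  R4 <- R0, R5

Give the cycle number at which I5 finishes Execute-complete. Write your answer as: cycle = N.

cycle 1: I1 issues→MUL
cycle 2: I1 reads | I2 issues→DIV
cycle 3: I2 reads
cycle 6: I1 exec-done
cycle 7: I1 writes R2
cycle 11: I2 exec-done
cycle 12: I2 writes R0
cycle 13: I3 issues→INT
cycle 14: I3 reads | I4 issues→MUL
cycle 15: I3 exec-done | I4 reads
cycle 16: I3 writes R0
cycle 19: I4 exec-done
cycle 20: I4 writes R2
cycle 21: I5 issues→MUL
cycle 22: I5 reads
cycle 26: I5 exec-done
cycle 27: I5 writes R4

cycle = 26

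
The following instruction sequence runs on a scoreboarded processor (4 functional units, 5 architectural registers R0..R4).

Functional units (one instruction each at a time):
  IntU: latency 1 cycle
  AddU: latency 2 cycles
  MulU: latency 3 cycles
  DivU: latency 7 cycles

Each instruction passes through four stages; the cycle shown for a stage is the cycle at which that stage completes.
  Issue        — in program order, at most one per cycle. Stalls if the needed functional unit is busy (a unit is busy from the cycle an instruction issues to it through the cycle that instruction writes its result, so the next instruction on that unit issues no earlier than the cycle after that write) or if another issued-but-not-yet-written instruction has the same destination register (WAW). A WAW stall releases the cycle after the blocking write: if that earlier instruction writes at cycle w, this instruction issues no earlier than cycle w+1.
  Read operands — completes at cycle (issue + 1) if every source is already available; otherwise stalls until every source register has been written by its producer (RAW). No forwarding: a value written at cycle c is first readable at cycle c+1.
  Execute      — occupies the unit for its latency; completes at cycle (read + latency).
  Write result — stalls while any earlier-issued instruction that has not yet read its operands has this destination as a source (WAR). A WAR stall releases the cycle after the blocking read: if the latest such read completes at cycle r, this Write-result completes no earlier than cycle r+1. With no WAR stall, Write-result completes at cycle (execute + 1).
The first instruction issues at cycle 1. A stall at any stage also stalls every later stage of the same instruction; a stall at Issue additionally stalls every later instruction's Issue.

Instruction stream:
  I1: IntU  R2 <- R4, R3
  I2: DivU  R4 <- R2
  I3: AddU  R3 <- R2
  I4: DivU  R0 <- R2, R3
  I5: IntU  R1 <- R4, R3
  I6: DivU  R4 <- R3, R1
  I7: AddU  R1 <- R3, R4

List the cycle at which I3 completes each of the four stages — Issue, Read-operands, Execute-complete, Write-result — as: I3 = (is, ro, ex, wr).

I3 = (3, 5, 7, 8)

[1] I1 issues→IntU
[2] I1 reads · I2 issues→DivU
[3] I1 exec-done · I3 issues→AddU
[4] I1 writes R2
[5] I2 reads · I3 reads
[7] I3 exec-done
[8] I3 writes R3
[12] I2 exec-done
[13] I2 writes R4
[14] I4 issues→DivU
[15] I4 reads · I5 issues→IntU
[16] I5 reads
[17] I5 exec-done
[18] I5 writes R1
[22] I4 exec-done
[23] I4 writes R0
[24] I6 issues→DivU
[25] I6 reads · I7 issues→AddU
[32] I6 exec-done
[33] I6 writes R4
[34] I7 reads
[36] I7 exec-done
[37] I7 writes R1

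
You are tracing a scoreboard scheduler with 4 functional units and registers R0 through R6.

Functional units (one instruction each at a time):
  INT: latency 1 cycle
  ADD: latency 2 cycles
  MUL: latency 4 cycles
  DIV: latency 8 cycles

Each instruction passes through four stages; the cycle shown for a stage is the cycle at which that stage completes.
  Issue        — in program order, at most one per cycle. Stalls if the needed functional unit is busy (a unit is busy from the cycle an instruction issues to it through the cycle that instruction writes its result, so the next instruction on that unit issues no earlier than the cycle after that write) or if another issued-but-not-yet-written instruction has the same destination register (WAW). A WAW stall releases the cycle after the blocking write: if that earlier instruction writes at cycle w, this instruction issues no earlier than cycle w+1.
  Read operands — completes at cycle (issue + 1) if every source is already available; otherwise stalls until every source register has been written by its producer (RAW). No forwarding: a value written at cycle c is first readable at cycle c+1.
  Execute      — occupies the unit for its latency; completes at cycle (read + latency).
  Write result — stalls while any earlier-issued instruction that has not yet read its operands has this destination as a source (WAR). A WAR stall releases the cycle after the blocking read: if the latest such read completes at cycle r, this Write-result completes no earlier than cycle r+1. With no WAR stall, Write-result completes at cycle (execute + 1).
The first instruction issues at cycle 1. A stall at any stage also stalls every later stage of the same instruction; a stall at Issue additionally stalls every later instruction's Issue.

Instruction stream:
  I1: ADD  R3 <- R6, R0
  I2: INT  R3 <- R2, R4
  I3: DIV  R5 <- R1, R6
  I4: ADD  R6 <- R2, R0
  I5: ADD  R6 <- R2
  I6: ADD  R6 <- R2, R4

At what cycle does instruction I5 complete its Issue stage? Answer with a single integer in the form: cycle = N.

I1  is:1  ro:2  ex:4  wr:5
I2  is:6  ro:7  ex:8  wr:9  — WAW R3: wait I1 write@5
I3  is:7  ro:8  ex:16  wr:17
I4  is:8  ro:9  ex:11  wr:12
I5  is:13  ro:14  ex:16  wr:17  — struct: ADD busy until I4 writes@12
I6  is:18  ro:19  ex:21  wr:22  — struct: ADD busy until I5 writes@17

cycle = 13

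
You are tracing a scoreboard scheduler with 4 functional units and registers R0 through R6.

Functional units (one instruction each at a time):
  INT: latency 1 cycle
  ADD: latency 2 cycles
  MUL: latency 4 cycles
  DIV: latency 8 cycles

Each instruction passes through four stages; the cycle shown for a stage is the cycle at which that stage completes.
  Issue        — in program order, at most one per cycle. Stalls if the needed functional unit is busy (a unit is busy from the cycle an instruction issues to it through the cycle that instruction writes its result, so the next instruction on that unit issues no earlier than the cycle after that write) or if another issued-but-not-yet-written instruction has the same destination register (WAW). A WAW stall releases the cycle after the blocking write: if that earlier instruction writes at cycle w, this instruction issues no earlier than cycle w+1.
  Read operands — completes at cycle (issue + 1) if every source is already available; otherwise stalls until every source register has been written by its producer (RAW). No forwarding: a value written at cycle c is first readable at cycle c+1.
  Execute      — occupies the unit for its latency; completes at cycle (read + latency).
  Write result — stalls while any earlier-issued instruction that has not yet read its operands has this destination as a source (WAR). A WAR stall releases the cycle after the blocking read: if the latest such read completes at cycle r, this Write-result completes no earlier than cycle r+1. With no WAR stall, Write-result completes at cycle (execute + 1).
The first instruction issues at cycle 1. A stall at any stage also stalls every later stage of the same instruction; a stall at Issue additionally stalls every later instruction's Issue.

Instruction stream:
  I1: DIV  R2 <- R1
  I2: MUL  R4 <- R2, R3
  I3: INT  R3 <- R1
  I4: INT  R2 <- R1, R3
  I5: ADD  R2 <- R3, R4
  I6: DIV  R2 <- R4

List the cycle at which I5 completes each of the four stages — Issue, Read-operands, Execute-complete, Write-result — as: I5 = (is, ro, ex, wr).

[I1] 1/2/10/11
[I2] 2/12/16/17  (RAW R2: wait I1 write@11)
[I3] 3/4/5/13  (WAR R3: wait I2 read@12)
[I4] 14/15/16/17  (struct: INT busy until I3 writes@13)
[I5] 18/19/21/22  (WAW R2: wait I4 write@17)
[I6] 23/24/32/33  (WAW R2: wait I5 write@22)

I5 = (18, 19, 21, 22)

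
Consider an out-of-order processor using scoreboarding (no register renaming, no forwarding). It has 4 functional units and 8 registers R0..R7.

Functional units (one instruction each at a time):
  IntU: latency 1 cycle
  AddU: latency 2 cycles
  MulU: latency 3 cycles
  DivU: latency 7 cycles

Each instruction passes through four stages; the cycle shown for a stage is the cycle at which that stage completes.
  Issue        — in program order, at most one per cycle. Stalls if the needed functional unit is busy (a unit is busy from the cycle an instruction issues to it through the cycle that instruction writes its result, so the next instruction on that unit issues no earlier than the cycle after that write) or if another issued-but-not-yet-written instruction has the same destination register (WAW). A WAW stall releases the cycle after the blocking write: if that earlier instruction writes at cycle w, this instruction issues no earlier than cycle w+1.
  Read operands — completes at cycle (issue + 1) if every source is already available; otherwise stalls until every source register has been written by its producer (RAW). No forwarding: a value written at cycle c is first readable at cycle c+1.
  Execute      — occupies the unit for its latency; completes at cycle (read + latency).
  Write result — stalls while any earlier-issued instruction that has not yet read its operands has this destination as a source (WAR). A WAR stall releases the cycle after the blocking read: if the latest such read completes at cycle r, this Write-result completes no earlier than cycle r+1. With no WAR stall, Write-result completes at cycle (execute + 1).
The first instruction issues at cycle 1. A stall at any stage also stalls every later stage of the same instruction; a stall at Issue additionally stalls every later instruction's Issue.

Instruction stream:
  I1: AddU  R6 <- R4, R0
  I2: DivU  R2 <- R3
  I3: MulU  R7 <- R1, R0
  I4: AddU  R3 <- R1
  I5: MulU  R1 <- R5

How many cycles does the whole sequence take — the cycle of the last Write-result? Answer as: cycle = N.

cycle = 14

I1: IS=1 RO=2 EX=4 WR=5
I2: IS=2 RO=3 EX=10 WR=11
I3: IS=3 RO=4 EX=7 WR=8
I4: IS=6 RO=7 EX=9 WR=10  [struct: AddU busy until I1 writes@5]
I5: IS=9 RO=10 EX=13 WR=14  [struct: MulU busy until I3 writes@8]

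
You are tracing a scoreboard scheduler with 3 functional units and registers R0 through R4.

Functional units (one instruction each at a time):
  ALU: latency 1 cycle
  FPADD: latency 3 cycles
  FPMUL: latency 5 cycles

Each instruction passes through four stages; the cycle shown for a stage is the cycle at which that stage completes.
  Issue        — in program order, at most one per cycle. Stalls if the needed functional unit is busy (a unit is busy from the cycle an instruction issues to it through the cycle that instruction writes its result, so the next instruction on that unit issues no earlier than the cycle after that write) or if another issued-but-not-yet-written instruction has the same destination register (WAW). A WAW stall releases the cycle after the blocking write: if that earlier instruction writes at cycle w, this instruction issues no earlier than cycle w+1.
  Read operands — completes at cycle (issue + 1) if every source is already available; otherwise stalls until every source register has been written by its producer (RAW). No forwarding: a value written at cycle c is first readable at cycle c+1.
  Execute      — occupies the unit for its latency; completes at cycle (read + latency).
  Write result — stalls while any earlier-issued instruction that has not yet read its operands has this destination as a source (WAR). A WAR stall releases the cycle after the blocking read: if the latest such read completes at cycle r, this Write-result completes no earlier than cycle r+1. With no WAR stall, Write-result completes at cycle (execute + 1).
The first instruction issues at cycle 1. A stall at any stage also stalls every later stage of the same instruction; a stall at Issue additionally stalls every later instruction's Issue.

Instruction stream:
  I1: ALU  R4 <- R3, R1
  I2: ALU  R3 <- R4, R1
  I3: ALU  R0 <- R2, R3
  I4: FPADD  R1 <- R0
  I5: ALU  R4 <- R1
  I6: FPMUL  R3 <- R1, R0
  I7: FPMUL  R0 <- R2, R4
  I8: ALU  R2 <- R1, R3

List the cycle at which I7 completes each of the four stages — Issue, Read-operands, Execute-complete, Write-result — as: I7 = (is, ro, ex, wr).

I7 = (25, 26, 31, 32)

cycle 1: I1 issues→ALU
cycle 2: I1 reads
cycle 3: I1 exec-done
cycle 4: I1 writes R4
cycle 5: I2 issues→ALU
cycle 6: I2 reads
cycle 7: I2 exec-done
cycle 8: I2 writes R3
cycle 9: I3 issues→ALU
cycle 10: I3 reads | I4 issues→FPADD
cycle 11: I3 exec-done
cycle 12: I3 writes R0
cycle 13: I4 reads | I5 issues→ALU
cycle 14: I6 issues→FPMUL
cycle 16: I4 exec-done
cycle 17: I4 writes R1
cycle 18: I5 reads | I6 reads
cycle 19: I5 exec-done
cycle 20: I5 writes R4
cycle 23: I6 exec-done
cycle 24: I6 writes R3
cycle 25: I7 issues→FPMUL
cycle 26: I7 reads | I8 issues→ALU
cycle 27: I8 reads
cycle 28: I8 exec-done
cycle 29: I8 writes R2
cycle 31: I7 exec-done
cycle 32: I7 writes R0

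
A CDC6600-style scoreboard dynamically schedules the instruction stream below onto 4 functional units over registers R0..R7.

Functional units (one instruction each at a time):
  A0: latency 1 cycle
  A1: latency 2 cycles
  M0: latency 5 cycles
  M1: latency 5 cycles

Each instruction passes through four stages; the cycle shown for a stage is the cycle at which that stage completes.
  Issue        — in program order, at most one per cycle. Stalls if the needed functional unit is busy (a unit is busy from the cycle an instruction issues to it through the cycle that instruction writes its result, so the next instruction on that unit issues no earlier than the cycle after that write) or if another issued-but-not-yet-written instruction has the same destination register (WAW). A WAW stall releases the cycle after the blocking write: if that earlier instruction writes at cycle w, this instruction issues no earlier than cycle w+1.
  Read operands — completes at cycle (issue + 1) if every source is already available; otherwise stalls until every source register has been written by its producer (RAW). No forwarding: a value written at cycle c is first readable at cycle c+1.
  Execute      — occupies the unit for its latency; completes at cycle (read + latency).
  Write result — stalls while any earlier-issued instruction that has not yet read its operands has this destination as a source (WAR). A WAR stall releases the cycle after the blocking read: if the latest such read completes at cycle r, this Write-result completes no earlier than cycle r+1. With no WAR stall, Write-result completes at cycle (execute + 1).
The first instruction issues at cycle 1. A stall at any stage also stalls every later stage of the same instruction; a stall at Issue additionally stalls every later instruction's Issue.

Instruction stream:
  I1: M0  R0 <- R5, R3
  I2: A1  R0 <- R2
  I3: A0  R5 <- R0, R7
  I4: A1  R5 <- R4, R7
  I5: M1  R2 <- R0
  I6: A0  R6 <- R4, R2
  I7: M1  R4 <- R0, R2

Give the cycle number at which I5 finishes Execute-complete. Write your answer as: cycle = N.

cycle = 24

c1: I1 dispatched to M0
c2: I1 operands ready
c7: I1 complete
c8: R0←I1
c9: I2 dispatched to A1
c10: I2 operands ready, I3 dispatched to A0
c12: I2 complete
c13: R0←I2
c14: I3 operands ready
c15: I3 complete
c16: R5←I3
c17: I4 dispatched to A1
c18: I4 operands ready, I5 dispatched to M1
c19: I5 operands ready, I6 dispatched to A0
c20: I4 complete
c21: R5←I4
c24: I5 complete
c25: R2←I5
c26: I6 operands ready, I7 dispatched to M1
c27: I6 complete, I7 operands ready
c28: R6←I6
c32: I7 complete
c33: R4←I7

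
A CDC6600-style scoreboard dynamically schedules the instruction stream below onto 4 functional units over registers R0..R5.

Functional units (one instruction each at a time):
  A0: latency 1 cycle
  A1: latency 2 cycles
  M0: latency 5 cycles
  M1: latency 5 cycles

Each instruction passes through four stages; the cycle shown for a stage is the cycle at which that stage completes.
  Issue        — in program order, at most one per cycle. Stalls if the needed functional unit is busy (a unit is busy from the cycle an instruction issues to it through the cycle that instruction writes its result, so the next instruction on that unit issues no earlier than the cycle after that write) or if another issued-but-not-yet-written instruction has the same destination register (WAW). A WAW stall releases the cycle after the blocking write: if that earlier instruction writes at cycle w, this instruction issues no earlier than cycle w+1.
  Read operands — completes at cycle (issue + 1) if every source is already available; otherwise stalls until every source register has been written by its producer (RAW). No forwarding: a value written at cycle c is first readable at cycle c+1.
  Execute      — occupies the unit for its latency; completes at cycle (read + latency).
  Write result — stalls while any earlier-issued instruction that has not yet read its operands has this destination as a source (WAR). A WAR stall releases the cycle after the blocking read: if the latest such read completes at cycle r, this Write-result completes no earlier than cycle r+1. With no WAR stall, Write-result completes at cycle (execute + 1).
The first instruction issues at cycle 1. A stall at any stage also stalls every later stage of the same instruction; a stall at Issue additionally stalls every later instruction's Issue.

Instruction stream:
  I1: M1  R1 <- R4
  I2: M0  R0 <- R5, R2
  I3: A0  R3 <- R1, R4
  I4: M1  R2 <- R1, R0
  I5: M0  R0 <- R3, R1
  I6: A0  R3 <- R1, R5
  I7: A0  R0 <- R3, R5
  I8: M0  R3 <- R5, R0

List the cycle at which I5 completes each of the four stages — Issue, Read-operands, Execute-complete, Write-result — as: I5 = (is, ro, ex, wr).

I5 = (10, 12, 17, 18)

c1: I1 dispatched to M1
c2: I1 operands ready | I2 dispatched to M0
c3: I2 operands ready | I3 dispatched to A0
c7: I1 complete
c8: R1←I1 | I2 complete
c9: R0←I2 | I3 operands ready | I4 dispatched to M1
c10: I3 complete | I4 operands ready | I5 dispatched to M0
c11: R3←I3
c12: I5 operands ready | I6 dispatched to A0
c13: I6 operands ready
c14: I6 complete
c15: I4 complete | R3←I6
c16: R2←I4
c17: I5 complete
c18: R0←I5
c19: I7 dispatched to A0
c20: I7 operands ready | I8 dispatched to M0
c21: I7 complete
c22: R0←I7
c23: I8 operands ready
c28: I8 complete
c29: R3←I8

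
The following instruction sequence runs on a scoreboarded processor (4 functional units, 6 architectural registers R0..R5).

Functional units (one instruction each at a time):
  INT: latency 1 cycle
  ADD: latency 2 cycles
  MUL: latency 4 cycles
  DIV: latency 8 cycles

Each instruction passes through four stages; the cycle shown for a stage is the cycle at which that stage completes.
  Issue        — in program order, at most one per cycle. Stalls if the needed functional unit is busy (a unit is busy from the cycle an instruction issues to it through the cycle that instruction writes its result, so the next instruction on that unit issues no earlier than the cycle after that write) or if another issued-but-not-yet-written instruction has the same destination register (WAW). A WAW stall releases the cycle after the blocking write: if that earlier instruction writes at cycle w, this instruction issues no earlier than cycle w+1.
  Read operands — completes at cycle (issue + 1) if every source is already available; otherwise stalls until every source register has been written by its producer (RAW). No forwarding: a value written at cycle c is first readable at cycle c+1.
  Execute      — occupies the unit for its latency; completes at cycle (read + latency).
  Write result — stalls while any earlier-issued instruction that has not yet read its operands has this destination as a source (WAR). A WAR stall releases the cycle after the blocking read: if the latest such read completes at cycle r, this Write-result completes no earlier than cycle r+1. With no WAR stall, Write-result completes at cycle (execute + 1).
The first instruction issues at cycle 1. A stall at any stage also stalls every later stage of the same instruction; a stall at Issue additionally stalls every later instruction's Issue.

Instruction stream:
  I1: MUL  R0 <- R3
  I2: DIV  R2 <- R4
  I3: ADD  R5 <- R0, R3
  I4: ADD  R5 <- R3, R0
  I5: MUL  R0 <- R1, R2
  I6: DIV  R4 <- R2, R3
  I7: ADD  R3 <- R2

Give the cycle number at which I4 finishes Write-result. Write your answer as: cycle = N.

c1: issue I1 (MUL)
c2: I1 read-ops, issue I2 (DIV)
c3: I2 read-ops, issue I3 (ADD)
c6: I1 finished on MUL
c7: I1→R0
c8: I3 read-ops
c10: I3 finished on ADD
c11: I2 finished on DIV, I3→R5
c12: I2→R2, issue I4 (ADD)
c13: I4 read-ops, issue I5 (MUL)
c14: I5 read-ops, issue I6 (DIV)
c15: I4 finished on ADD, I6 read-ops
c16: I4→R5
c17: issue I7 (ADD)
c18: I5 finished on MUL, I7 read-ops
c19: I5→R0
c20: I7 finished on ADD
c21: I7→R3
c23: I6 finished on DIV
c24: I6→R4

cycle = 16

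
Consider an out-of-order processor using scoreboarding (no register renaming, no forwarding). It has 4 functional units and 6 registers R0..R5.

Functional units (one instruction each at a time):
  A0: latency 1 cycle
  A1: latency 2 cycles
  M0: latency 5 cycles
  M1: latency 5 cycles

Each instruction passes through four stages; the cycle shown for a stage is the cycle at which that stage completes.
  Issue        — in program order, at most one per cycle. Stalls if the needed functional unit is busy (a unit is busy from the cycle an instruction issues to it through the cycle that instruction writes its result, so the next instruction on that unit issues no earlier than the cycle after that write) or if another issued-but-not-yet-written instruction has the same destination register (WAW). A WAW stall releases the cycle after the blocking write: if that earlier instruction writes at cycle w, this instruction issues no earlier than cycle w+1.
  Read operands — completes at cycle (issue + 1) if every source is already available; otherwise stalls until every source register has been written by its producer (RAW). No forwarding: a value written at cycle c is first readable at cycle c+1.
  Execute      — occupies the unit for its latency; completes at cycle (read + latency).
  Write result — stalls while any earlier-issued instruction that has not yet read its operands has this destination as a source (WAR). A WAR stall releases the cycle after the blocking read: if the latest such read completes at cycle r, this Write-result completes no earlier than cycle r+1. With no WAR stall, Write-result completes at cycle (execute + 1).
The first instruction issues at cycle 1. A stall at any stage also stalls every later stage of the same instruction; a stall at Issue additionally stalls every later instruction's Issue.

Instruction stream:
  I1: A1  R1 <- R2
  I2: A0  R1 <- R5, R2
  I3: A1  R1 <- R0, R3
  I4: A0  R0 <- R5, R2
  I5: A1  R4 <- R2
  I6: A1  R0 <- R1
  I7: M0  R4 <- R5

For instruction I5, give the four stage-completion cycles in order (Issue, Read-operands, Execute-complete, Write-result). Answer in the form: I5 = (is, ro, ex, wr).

cycle 1: I1→A1
cycle 2: I1 RO
cycle 4: I1 EX
cycle 5: I1 WR R1
cycle 6: I2→A0
cycle 7: I2 RO
cycle 8: I2 EX
cycle 9: I2 WR R1
cycle 10: I3→A1
cycle 11: I3 RO; I4→A0
cycle 12: I4 RO
cycle 13: I3 EX; I4 EX
cycle 14: I3 WR R1; I4 WR R0
cycle 15: I5→A1
cycle 16: I5 RO
cycle 18: I5 EX
cycle 19: I5 WR R4
cycle 20: I6→A1
cycle 21: I6 RO; I7→M0
cycle 22: I7 RO
cycle 23: I6 EX
cycle 24: I6 WR R0
cycle 27: I7 EX
cycle 28: I7 WR R4

I5 = (15, 16, 18, 19)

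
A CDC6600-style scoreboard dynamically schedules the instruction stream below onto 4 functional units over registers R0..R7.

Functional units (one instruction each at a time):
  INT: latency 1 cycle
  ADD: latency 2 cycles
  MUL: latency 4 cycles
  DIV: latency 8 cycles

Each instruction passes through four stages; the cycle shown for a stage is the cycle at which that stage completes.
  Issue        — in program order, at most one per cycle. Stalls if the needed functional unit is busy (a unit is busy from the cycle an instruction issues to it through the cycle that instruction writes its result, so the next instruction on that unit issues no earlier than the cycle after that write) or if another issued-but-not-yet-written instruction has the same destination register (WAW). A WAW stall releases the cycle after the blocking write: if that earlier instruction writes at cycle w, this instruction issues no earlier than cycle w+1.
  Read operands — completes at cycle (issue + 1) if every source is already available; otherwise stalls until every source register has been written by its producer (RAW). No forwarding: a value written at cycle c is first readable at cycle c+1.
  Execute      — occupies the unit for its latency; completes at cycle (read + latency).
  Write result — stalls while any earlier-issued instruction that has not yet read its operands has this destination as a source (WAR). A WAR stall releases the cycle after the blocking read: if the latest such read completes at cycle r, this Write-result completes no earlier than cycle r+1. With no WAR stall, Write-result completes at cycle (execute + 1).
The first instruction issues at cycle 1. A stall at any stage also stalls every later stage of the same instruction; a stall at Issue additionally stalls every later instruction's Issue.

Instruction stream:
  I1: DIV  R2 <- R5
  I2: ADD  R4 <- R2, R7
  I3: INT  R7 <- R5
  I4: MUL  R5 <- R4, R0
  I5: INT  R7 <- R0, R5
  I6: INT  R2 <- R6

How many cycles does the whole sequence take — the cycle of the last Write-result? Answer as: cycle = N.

cycle 1: I1 issues→DIV
cycle 2: I1 reads; I2 issues→ADD
cycle 3: I3 issues→INT
cycle 4: I3 reads; I4 issues→MUL
cycle 5: I3 exec-done
cycle 10: I1 exec-done
cycle 11: I1 writes R2
cycle 12: I2 reads
cycle 13: I3 writes R7
cycle 14: I2 exec-done; I5 issues→INT
cycle 15: I2 writes R4
cycle 16: I4 reads
cycle 20: I4 exec-done
cycle 21: I4 writes R5
cycle 22: I5 reads
cycle 23: I5 exec-done
cycle 24: I5 writes R7
cycle 25: I6 issues→INT
cycle 26: I6 reads
cycle 27: I6 exec-done
cycle 28: I6 writes R2

cycle = 28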